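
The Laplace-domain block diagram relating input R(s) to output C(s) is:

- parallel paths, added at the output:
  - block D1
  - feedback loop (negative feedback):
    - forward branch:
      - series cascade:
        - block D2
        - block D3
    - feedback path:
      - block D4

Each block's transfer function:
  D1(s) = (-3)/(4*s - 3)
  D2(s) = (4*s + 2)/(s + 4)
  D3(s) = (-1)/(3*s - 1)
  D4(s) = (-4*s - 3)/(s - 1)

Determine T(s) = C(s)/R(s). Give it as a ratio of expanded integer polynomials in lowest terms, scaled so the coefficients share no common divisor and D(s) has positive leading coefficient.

[1] reduce the series chain D2, D3: (-4*s - 2)/(3*s^2 + 11*s - 4)
[2] apply the feedback formula to (D2*D3), D4: (-4*s^2 + 2*s + 2)/(3*s^3 + 24*s^2 + 5*s + 10)
[3] parallel reduction of D1, [(D2*D3)/(1+(D2*D3)*D4)], giving the overall T(s)

Final answer: (-25*s^3 - 52*s^2 - 13*s - 36)/(12*s^4 + 87*s^3 - 52*s^2 + 25*s - 30)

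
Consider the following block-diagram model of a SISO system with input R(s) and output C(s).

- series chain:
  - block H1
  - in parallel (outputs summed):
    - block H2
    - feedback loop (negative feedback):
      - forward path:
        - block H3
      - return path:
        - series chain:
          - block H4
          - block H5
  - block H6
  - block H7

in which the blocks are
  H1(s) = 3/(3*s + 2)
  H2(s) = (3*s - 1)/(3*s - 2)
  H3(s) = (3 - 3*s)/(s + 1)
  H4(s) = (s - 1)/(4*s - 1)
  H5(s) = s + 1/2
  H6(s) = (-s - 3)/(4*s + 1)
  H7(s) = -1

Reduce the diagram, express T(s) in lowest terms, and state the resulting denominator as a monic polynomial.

First reduce the diagram to T(s).

[1] combine H4, H5 in series; result (2*s^2 - s - 1)/(8*s - 2)
[2] reduce the feedback loop with forward H3 and return (H4*H5); result (24*s^2 - 30*s + 6)/(6*s^3 - 17*s^2 - 6*s + 5)
[3] sum the parallel branches H2, [H3/(1+H3*(H4*H5))]; result (18*s^4 + 15*s^3 - 139*s^2 + 99*s - 17)/(18*s^4 - 63*s^3 + 16*s^2 + 27*s - 10)
[4] series reduction of H1, (H2+[H3/(1+H3*(H4*H5))]), H6, H7; result (54*s^5 + 207*s^4 - 282*s^3 - 954*s^2 + 840*s - 153)/(216*s^6 - 558*s^5 - 465*s^4 + 374*s^3 + 209*s^2 - 56*s - 20)
No further cancellation is possible in the step-4 result, so that is T(s). Its denominator becomes monic after dividing by the leading coefficient 216.

Answer: s^6 - 31*s^5/12 - 155*s^4/72 + 187*s^3/108 + 209*s^2/216 - 7*s/27 - 5/54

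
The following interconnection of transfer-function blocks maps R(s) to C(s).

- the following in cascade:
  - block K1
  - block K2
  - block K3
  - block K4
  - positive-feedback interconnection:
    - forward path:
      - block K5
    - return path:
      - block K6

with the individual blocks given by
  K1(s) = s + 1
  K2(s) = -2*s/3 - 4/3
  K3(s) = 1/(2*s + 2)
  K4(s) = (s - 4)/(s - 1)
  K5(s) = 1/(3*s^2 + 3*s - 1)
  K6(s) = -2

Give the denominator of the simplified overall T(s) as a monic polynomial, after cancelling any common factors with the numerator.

Answer: s^3 - 2*s/3 - 1/3

Working:
Step 1. close the feedback loop around K5, K6; result 1/(3*s^2 + 3*s + 1)
Step 2. cascade K1, K2, K3, K4, [K5/(1-K5*K6)]; result (-s^2 + 2*s + 8)/(9*s^3 - 6*s - 3)
The result of step 2 is T(s) in lowest terms. Its denominator has leading coefficient 9; dividing the denominator through by 9 makes it monic.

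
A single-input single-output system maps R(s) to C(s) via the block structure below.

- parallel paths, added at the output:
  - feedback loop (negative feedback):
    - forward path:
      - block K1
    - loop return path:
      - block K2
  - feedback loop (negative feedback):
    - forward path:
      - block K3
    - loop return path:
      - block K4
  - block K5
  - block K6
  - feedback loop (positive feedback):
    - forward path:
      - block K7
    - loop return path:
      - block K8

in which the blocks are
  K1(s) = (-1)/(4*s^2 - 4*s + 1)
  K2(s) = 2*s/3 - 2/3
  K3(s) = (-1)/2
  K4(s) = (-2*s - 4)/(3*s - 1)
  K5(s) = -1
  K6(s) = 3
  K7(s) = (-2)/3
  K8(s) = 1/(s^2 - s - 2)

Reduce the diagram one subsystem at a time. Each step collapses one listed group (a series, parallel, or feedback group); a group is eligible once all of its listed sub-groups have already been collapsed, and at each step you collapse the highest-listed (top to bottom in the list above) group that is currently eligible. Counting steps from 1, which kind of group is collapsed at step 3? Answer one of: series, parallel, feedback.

Answer: feedback

Working:
(1) close the feedback loop around K1, K2
(2) reduce the feedback loop with forward K3 and return K4
(3) reduce the feedback loop with forward K7 and return K8
(4) sum the parallel branches [K1/(1+K1*K2)], [K3/(1+K3*K4)], K5, K6, [K7/(1-K7*K8)]
Step 3: feedback.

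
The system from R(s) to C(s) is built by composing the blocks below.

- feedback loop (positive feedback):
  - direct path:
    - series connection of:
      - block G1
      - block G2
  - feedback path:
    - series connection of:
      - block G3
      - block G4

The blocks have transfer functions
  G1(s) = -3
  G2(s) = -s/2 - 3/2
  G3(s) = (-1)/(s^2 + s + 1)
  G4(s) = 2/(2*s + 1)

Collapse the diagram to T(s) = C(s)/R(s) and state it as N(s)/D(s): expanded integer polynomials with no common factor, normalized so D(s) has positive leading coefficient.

[1] combine G1, G2 in series, giving 3*s/2 + 9/2
[2] reduce the series chain G3, G4, giving (-2)/(2*s^3 + 3*s^2 + 3*s + 1)
[3] collapse the loop ((G1*G2) forward, (G3*G4) return), giving the overall T(s)

Therefore the answer is (6*s^4 + 27*s^3 + 36*s^2 + 30*s + 9)/(4*s^3 + 6*s^2 + 12*s + 20).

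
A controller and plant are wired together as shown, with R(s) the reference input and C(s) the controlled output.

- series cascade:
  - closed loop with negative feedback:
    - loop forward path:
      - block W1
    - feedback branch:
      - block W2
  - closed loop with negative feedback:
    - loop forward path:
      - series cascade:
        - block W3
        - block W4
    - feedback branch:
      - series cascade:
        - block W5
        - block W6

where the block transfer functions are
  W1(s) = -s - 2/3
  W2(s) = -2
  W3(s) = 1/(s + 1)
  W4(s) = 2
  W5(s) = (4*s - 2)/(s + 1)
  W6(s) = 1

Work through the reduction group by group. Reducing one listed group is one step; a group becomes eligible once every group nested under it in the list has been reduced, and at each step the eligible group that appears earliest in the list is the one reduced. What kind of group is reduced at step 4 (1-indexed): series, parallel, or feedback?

Step 1 - feedback reduction of W1, W2
Step 2 - combine W3, W4 in series
Step 3 - cascade W5, W6
Step 4 - apply the feedback formula to (W3*W4), (W5*W6)
Step 5 - multiply [W1/(1+W1*W2)], [(W3*W4)/(1+(W3*W4)*(W5*W6))] (series)
So the answer for step 4 is feedback.

Final answer: feedback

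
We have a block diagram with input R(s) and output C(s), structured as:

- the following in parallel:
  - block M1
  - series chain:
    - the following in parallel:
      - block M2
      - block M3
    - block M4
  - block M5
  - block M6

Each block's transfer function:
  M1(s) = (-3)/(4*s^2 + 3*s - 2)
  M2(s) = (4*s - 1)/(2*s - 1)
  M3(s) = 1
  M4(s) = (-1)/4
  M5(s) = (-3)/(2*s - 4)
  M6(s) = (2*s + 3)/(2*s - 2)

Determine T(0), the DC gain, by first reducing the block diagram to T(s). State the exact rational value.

Step 1: add M2, M3 (parallel): (6*s - 2)/(2*s - 1)
Step 2: combine (M2+M3), M4 in series: (1 - 3*s)/(4*s - 2)
Step 3: sum the parallel branches M1, ((M2+M3)*M4), M5, M6: (4*s^5 + 3*s^4 - 58*s^3 + 29*s^2 - 5*s + 2)/(16*s^5 - 44*s^4 + 6*s^3 + 54*s^2 - 40*s + 8)
Step 3 gives the overall T(s). Then T(0) = 2/8 = 1/4.

Answer: 1/4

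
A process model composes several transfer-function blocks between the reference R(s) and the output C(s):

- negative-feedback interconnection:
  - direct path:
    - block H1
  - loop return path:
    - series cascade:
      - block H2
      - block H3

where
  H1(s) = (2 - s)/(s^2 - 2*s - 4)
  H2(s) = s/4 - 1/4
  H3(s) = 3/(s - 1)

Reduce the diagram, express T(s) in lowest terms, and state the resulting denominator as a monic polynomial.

The answer is s^2 - 11*s/4 - 5/2.

Reasoning:
Step 1. series reduction of H2, H3 = 3/4
Step 2. apply the feedback formula to H1, (H2*H3) = (8 - 4*s)/(4*s^2 - 11*s - 10)
T(s) is the step-2 result (common factors already cancelled). Leading coefficient of the denominator: 4. Divide through by 4 for the monic polynomial.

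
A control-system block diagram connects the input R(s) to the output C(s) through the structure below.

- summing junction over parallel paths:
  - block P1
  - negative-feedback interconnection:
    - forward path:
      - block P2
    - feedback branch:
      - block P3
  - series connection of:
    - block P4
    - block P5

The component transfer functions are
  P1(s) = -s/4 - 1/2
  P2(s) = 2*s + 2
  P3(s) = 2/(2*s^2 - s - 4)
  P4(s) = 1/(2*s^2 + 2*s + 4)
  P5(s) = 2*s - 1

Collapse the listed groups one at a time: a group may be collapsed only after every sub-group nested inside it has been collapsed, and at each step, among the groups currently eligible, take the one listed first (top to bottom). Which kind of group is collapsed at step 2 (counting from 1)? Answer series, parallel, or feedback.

Answer: series

Working:
[1] close the feedback loop around P2, P3
[2] multiply P4, P5 (series)
[3] combine P1, [P2/(1+P2*P3)], (P4*P5) in parallel
So the answer for step 2 is series.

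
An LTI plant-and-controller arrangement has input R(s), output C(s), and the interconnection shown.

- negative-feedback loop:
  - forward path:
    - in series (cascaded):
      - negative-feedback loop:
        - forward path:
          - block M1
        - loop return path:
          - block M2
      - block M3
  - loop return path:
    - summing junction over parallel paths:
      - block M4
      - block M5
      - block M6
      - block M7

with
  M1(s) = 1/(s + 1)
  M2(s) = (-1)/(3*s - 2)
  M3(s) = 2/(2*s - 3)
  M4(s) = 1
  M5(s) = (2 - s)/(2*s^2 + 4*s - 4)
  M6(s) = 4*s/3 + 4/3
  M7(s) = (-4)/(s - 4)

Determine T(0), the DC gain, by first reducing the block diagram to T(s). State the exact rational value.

Answer: 12/7

Working:
1. close the feedback loop around M1, M2, giving (3*s - 2)/(3*s^2 + s - 3)
2. multiply [M1/(1+M1*M2)], M3 (series), giving (6*s - 4)/(6*s^3 - 7*s^2 - 9*s + 9)
3. reduce the parallel group M4, M5, M6, M7, giving (8*s^4 - 2*s^3 - 135*s^2 - 106*s + 136)/(6*s^3 - 12*s^2 - 60*s + 48)
4. apply the feedback formula to ([M1/(1+M1*M2)]*M3), (M4+M5+M6+M7), giving (18*s^4 - 48*s^3 - 156*s^2 + 264*s - 96)/(18*s^6 - 33*s^5 - 187*s^4 + 34*s^3 + 134*s - 56)
Evaluating the step-4 result (the overall T(s)) at s = 0 gives T(0) = -96/(-56) = 12/7.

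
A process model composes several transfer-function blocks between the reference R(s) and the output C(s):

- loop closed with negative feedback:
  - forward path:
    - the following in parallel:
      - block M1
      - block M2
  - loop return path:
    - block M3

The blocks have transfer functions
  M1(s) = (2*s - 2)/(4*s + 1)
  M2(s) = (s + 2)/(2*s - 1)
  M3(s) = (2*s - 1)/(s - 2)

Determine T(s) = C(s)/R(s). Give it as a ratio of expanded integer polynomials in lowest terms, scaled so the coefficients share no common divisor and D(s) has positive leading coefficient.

The answer is (8*s^3 - 13*s^2 - 2*s - 8)/(24*s^3 - 20*s^2 + 8*s - 2).

Reasoning:
1. combine M1, M2 in parallel gives (8*s^2 + 3*s + 4)/(8*s^2 - 2*s - 1)
2. collapse the loop ((M1+M2) forward, M3 return) - this is the overall T(s), already in the required normalized form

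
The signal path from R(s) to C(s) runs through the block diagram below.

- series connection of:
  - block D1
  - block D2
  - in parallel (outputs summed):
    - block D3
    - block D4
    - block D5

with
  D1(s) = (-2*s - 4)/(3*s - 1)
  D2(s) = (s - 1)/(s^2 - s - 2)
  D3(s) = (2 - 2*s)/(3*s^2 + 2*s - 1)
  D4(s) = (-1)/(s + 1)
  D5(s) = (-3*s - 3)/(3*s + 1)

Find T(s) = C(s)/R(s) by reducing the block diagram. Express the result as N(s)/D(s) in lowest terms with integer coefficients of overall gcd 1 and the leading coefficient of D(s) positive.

1. sum the parallel branches D3, D4, D5, giving (-9*s^3 - 30*s^2 + s + 6)/(9*s^3 + 9*s^2 - s - 1)
2. cascade D1, D2, (D3+D4+D5) - this is the overall T(s), already in the required normalized form

Hence the answer: (18*s^5 + 78*s^4 + 22*s^3 - 134*s^2 - 8*s + 24)/(27*s^6 - 9*s^5 - 84*s^4 - 26*s^3 + 27*s^2 + 3*s - 2)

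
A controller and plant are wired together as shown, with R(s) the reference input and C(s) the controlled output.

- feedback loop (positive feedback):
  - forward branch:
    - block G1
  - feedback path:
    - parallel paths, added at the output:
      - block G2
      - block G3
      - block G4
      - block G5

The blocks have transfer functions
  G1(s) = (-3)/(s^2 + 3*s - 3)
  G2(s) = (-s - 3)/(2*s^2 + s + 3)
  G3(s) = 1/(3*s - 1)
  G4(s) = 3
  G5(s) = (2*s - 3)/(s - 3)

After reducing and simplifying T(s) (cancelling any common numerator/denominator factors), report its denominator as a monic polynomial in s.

The answer is s^6 + s^5/6 + 13*s^4/3 - 55*s^3/2 - 5*s^2/2 - 24*s + 9/2.

Reasoning:
[1] combine G2, G3, G4, G5 in parallel; result (30*s^4 - 68*s^3 + 24*s^2 - 84*s + 18)/(6*s^4 - 17*s^3 + 5*s^2 - 27*s + 9)
[2] apply the feedback formula to G1, (G2+G3+G4+G5); result (-18*s^4 + 51*s^3 - 15*s^2 + 81*s - 27)/(6*s^6 + s^5 + 26*s^4 - 165*s^3 - 15*s^2 - 144*s + 27)
The result of step 2 is T(s) in lowest terms. Its denominator has leading coefficient 6; dividing the denominator through by 6 makes it monic.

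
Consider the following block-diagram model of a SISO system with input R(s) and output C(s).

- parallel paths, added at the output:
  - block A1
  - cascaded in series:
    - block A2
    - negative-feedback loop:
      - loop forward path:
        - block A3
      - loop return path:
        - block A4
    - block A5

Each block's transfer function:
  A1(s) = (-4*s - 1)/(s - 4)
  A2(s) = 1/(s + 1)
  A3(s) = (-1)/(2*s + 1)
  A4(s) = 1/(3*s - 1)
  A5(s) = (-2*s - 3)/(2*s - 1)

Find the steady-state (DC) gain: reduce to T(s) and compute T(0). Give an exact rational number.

Step 1. apply the feedback formula to A3, A4 -> (1 - 3*s)/(6*s^2 + s - 2)
Step 2. combine A2, [A3/(1+A3*A4)], A5 in series -> (6*s^2 + 7*s - 3)/(12*s^4 + 8*s^3 - 9*s^2 - 3*s + 2)
Step 3. parallel reduction of A1, (A2*[A3/(1+A3*A4)]*A5) -> (-48*s^5 - 44*s^4 + 34*s^3 + 4*s^2 - 36*s + 10)/(12*s^5 - 40*s^4 - 41*s^3 + 33*s^2 + 14*s - 8)
Evaluating the step-3 result (the overall T(s)) at s = 0 gives T(0) = 10/(-8) = -5/4.

Final answer: -5/4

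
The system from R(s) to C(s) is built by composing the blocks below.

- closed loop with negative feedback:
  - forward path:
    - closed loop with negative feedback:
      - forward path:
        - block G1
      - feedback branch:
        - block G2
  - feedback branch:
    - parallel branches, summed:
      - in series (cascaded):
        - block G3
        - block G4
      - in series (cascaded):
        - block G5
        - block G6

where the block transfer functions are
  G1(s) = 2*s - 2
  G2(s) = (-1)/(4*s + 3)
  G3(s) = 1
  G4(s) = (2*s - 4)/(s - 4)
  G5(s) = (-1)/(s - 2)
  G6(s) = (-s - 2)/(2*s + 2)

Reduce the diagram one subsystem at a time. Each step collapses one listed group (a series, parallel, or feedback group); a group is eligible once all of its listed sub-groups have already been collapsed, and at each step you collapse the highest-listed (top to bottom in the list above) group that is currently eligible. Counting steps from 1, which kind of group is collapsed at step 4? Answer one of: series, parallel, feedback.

Answer: parallel

Working:
[1] reduce the feedback loop with forward G1 and return G2
[2] reduce the series chain G3, G4
[3] multiply G5, G6 (series)
[4] parallel reduction of (G3*G4), (G5*G6)
[5] collapse the loop ([G1/(1+G1*G2)] forward, ((G3*G4)+(G5*G6)) return)
Step 4 collapses a parallel group.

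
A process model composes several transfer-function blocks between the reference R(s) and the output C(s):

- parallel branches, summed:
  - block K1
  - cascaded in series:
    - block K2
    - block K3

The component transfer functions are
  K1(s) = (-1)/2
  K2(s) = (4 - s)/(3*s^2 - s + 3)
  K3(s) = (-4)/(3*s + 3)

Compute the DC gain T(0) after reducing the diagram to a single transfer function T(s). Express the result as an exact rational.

First reduce the diagram to T(s).

(1) series reduction of K2, K3, giving (4*s - 16)/(9*s^3 + 6*s^2 + 6*s + 9)
(2) reduce the parallel group K1, (K2*K3), giving (-9*s^3 - 6*s^2 + 2*s - 41)/(18*s^3 + 12*s^2 + 12*s + 18)
Evaluating the step-2 result (the overall T(s)) at s = 0 gives T(0) = -41/18.

Answer: -41/18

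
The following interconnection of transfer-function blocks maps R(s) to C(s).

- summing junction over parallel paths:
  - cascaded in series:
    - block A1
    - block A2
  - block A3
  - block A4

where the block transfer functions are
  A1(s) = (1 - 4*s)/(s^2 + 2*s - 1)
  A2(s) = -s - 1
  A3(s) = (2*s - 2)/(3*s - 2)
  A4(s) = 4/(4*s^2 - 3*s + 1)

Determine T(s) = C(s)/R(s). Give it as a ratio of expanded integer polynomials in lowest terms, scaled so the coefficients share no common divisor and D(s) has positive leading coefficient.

The answer is (56*s^5 - 30*s^4 - 43*s^3 + 80*s^2 - 55*s + 12)/(12*s^5 + 7*s^4 - 37*s^3 + 33*s^2 - 13*s + 2).

Reasoning:
Step 1. multiply A1, A2 (series); result (4*s^2 + 3*s - 1)/(s^2 + 2*s - 1)
Step 2. sum the parallel branches (A1*A2), A3, A4, giving the overall T(s)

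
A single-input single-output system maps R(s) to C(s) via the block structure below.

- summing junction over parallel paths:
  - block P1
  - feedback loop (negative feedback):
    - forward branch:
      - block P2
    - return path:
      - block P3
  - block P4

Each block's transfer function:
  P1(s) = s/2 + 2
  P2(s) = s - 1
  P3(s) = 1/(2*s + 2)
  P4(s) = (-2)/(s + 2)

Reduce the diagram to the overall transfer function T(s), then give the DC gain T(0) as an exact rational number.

[1] reduce the feedback loop with forward P2 and return P3 -> (2*s^2 - 2)/(3*s + 1)
[2] sum the parallel branches P1, [P2/(1+P2*P3)], P4 -> (7*s^3 + 27*s^2 + 14*s - 4)/(6*s^2 + 14*s + 4)
Step 2 gives the overall T(s). Then T(0) = -4/4 = -1.

Therefore the answer is -1.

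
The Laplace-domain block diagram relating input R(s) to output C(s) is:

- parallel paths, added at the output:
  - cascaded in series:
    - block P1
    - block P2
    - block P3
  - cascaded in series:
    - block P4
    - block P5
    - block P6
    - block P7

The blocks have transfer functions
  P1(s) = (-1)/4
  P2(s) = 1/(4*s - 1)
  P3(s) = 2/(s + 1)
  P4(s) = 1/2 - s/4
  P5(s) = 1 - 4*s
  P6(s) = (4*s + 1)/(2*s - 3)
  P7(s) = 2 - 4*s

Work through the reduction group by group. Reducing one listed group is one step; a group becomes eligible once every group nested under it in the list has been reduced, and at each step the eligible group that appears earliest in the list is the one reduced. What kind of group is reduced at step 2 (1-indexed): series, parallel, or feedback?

Answer: series

Working:
1. cascade P1, P2, P3
2. multiply P4, P5, P6, P7 (series)
3. reduce the parallel group (P1*P2*P3), (P4*P5*P6*P7)
So the answer for step 2 is series.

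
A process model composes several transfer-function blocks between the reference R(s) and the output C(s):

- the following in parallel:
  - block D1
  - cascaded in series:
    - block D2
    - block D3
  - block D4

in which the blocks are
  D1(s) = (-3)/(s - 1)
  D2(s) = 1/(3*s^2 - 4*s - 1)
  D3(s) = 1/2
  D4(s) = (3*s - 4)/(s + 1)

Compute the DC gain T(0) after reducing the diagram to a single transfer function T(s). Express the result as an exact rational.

First reduce the diagram to T(s).

1. reduce the series chain D2, D3 -> 1/(6*s^2 - 8*s - 2)
2. add D1, (D2*D3), D4 (parallel) -> (18*s^4 - 84*s^3 + 81*s^2 + 12*s - 3)/(6*s^4 - 8*s^3 - 8*s^2 + 8*s + 2)
DC gain: substitute s = 0 into T(s) from step 2: T(0) = -3/2.

Answer: -3/2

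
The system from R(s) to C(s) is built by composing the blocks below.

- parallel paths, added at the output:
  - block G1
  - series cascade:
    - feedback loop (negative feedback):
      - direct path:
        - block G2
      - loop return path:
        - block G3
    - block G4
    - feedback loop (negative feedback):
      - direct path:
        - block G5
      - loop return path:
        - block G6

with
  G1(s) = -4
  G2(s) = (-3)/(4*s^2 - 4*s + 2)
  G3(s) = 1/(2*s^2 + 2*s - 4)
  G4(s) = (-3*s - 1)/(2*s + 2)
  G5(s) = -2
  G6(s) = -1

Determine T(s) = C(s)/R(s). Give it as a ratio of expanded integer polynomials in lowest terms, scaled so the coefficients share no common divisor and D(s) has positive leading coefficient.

Answer: (-32*s^5 - 32*s^4 + 74*s^3 - 8*s^2 - 26*s + 48)/(8*s^5 + 8*s^4 - 20*s^3 + 9*s - 11)

Working:
Step 1: close the feedback loop around G2, G3, giving (-6*s^2 - 6*s + 12)/(8*s^4 - 20*s^2 + 20*s - 11)
Step 2: feedback reduction of G5, G6, giving (-2)/3
Step 3: reduce the series chain [G2/(1+G2*G3)], G4, [G5/(1+G5*G6)], giving (-6*s^3 - 8*s^2 + 10*s + 4)/(8*s^5 + 8*s^4 - 20*s^3 + 9*s - 11)
Step 4: reduce the parallel group G1, ([G2/(1+G2*G3)]*G4*[G5/(1+G5*G6)]); the result is T(s) itself (integer coefficients, no common factor, positive leading denominator coefficient)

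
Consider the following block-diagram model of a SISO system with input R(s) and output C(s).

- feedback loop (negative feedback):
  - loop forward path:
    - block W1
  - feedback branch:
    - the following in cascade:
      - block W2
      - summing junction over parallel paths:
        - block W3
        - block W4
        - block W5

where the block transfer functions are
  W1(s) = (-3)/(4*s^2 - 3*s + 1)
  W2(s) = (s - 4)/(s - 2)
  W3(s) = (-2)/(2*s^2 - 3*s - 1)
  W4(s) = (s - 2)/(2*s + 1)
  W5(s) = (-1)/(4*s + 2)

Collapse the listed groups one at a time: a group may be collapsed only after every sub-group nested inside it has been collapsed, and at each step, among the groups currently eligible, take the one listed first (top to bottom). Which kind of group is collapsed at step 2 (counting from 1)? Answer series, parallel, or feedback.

Reducing step by step:

Step 1: combine W3, W4, W5 in parallel
Step 2: series reduction of W2, (W3+W4+W5)
Step 3: reduce the feedback loop with forward W1 and return (W2*(W3+W4+W5))
Step 2: series.

Answer: series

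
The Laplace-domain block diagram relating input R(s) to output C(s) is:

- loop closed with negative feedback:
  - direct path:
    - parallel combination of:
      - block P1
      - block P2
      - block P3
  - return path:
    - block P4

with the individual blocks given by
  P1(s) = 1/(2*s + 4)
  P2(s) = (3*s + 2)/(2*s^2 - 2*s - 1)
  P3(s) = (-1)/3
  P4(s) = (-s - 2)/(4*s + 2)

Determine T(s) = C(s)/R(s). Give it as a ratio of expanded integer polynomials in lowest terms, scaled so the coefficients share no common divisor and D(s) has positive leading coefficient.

Step 1: sum the parallel branches P1, P2, P3 gives (-4*s^3 + 20*s^2 + 52*s + 25)/(12*s^3 + 12*s^2 - 30*s - 12)
Step 2: close the feedback loop around (P1+P2+P3), P4, which is the overall transfer function T(s) = C(s)/R(s) in lowest terms

Final answer: (-16*s^4 + 72*s^3 + 248*s^2 + 204*s + 50)/(52*s^4 + 60*s^3 - 188*s^2 - 237*s - 74)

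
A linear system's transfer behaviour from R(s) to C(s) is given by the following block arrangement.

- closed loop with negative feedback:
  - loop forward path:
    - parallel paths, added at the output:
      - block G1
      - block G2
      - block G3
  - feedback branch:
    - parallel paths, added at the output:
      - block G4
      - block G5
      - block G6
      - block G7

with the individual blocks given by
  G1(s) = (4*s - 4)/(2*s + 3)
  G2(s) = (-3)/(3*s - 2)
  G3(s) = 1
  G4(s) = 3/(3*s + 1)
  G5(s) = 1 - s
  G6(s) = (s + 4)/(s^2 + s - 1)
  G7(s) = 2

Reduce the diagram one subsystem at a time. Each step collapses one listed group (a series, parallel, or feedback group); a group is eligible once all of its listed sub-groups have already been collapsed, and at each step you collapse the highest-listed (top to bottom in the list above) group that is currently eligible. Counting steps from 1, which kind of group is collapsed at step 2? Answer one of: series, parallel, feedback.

The answer is parallel.

Reasoning:
Step 1: sum the parallel branches G1, G2, G3
Step 2: add G4, G5, G6, G7 (parallel)
Step 3: apply the feedback formula to (G1+G2+G3), (G4+G5+G6+G7)
Step 2: parallel.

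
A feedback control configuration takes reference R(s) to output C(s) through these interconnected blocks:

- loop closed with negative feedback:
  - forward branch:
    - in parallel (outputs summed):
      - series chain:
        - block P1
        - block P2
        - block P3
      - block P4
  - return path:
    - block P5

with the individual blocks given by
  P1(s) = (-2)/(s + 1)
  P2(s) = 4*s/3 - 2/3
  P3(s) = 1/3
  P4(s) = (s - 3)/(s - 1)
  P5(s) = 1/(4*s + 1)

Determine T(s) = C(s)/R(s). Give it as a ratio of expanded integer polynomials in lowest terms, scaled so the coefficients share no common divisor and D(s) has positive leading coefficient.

1. cascade P1, P2, P3 gives (4 - 8*s)/(9*s + 9)
2. add (P1*P2*P3), P4 (parallel) gives (s^2 - 6*s - 31)/(9*s^2 - 9)
3. close the feedback loop around ((P1*P2*P3)+P4), P5; the result is T(s) itself (integer coefficients, no common factor, positive leading denominator coefficient)

Hence the answer: (4*s^3 - 23*s^2 - 130*s - 31)/(36*s^3 + 10*s^2 - 42*s - 40)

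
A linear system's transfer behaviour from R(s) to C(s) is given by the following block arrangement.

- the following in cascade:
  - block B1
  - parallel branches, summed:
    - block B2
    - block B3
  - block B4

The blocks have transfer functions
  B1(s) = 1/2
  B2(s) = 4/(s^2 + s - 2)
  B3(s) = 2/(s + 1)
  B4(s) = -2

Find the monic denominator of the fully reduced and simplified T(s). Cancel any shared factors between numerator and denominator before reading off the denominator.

Step 1 - reduce the parallel group B2, B3 = (2*s^2 + 6*s)/(s^3 + 2*s^2 - s - 2)
Step 2 - cascade B1, (B2+B3), B4 = (-2*s^2 - 6*s)/(s^3 + 2*s^2 - s - 2)
That last expression is T(s), already simplified, and its denominator is already monic.

Hence the answer: s^3 + 2*s^2 - s - 2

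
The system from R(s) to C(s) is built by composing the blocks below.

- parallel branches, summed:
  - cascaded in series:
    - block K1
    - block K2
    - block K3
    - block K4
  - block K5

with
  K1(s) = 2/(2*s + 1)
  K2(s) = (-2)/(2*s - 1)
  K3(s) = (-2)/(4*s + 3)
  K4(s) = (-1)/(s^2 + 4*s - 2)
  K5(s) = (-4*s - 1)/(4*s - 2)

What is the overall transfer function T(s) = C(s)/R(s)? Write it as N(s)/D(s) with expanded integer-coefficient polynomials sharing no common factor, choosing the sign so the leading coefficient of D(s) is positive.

(1) combine K1, K2, K3, K4 in series = (-8)/(16*s^5 + 76*s^4 + 12*s^3 - 43*s^2 - 4*s + 6)
(2) reduce the parallel group (K1*K2*K3*K4), K5, giving the overall T(s)

Answer: (-32*s^5 - 176*s^4 - 150*s^3 + 5*s^2 + 32*s - 10)/(32*s^5 + 152*s^4 + 24*s^3 - 86*s^2 - 8*s + 12)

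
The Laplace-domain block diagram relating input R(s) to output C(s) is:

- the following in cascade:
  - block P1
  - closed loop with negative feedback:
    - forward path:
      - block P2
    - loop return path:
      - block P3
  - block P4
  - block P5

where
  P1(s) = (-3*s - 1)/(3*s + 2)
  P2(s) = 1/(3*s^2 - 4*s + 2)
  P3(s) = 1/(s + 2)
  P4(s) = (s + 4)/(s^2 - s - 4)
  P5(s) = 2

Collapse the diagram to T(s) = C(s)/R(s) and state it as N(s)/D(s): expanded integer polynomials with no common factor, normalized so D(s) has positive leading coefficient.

The answer is (-6*s^3 - 38*s^2 - 60*s - 16)/(9*s^6 + 3*s^5 - 62*s^4 - 31*s^3 + 63*s^2 - 22*s - 40).

Reasoning:
(1) reduce the feedback loop with forward P2 and return P3; result (s + 2)/(3*s^3 + 2*s^2 - 6*s + 5)
(2) combine P1, [P2/(1+P2*P3)], P4, P5 in series, which is the overall transfer function T(s) = C(s)/R(s) in lowest terms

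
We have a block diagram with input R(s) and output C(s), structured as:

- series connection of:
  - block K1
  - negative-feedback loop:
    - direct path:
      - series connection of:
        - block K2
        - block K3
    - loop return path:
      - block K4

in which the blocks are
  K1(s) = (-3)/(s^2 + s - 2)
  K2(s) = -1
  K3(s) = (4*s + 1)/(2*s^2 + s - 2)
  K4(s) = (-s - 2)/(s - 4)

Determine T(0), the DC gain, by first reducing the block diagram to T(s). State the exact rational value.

Step 1. reduce the series chain K2, K3 gives (-4*s - 1)/(2*s^2 + s - 2)
Step 2. feedback reduction of (K2*K3), K4 gives (-4*s^2 + 15*s + 4)/(2*s^3 - 3*s^2 + 3*s + 10)
Step 3. cascade K1, [(K2*K3)/(1+(K2*K3)*K4)] gives (12*s^2 - 45*s - 12)/(2*s^5 - s^4 - 4*s^3 + 19*s^2 + 4*s - 20)
That last expression is T(s); at s = 0 only the constant terms survive, so T(0) = -12/(-20) = 3/5.

Answer: 3/5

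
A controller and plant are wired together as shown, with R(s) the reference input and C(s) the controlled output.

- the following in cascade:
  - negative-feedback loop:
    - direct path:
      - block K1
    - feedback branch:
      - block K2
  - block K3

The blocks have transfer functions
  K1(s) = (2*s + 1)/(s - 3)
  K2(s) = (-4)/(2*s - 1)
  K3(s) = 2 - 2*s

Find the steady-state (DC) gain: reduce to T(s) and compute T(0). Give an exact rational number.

Answer: 2

Working:
Step 1: collapse the loop (K1 forward, K2 return) = (4*s^2 - 1)/(2*s^2 - 15*s - 1)
Step 2: cascade [K1/(1+K1*K2)], K3 = (-8*s^3 + 8*s^2 + 2*s - 2)/(2*s^2 - 15*s - 1)
Step 2 gives the overall T(s). Then T(0) = -2/(-1) = 2.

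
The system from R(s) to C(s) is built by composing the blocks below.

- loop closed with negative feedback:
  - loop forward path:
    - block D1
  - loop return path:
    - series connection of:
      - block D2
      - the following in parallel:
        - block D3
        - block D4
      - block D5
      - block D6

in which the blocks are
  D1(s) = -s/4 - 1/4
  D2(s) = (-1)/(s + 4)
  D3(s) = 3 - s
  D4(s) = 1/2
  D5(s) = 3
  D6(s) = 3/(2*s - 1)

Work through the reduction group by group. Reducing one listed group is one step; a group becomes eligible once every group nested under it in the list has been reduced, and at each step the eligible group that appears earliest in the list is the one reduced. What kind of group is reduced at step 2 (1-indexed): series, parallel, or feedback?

Step 1. reduce the parallel group D3, D4
Step 2. reduce the series chain D2, (D3+D4), D5, D6
Step 3. apply the feedback formula to D1, (D2*(D3+D4)*D5*D6)
So the answer for step 2 is series.

Therefore the answer is series.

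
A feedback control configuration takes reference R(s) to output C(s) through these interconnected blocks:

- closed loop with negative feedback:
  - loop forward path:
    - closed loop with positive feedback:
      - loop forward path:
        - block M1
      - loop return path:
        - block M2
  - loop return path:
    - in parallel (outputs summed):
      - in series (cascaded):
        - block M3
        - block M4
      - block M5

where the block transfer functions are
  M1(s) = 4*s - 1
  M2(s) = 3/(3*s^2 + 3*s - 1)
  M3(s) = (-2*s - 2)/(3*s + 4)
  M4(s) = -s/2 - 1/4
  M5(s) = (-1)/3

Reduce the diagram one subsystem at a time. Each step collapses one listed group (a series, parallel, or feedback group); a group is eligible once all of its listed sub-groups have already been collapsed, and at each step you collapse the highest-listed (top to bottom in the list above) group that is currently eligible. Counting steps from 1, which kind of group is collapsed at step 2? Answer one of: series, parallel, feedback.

Answer: series

Working:
Step 1: collapse the loop (M1 forward, M2 return)
Step 2: cascade M3, M4
Step 3: add (M3*M4), M5 (parallel)
Step 4: reduce the feedback loop with forward [M1/(1-M1*M2)] and return ((M3*M4)+M5)
So the answer for step 2 is series.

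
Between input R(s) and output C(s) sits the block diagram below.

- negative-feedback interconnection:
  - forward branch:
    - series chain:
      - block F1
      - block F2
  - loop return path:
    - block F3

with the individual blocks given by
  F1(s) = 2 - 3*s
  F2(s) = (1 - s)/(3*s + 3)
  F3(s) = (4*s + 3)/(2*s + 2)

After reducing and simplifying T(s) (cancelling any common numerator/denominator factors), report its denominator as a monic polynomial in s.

First reduce the diagram to T(s).

Step 1. series reduction of F1, F2: (3*s^2 - 5*s + 2)/(3*s + 3)
Step 2. collapse the loop ((F1*F2) forward, F3 return): (6*s^3 - 4*s^2 - 6*s + 4)/(12*s^3 - 5*s^2 + 5*s + 12)
The result of step 2 is T(s) in lowest terms. Its denominator has leading coefficient 12; dividing the denominator through by 12 makes it monic.

Answer: s^3 - 5*s^2/12 + 5*s/12 + 1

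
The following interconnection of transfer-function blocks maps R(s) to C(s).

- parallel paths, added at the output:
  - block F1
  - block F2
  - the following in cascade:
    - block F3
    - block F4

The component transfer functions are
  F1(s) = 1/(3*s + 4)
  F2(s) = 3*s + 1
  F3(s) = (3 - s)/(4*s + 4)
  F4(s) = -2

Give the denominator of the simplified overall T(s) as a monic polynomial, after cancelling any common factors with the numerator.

Step 1. series reduction of F3, F4 = (s - 3)/(2*s + 2)
Step 2. combine F1, F2, (F3*F4) in parallel = (18*s^3 + 51*s^2 + 35*s - 2)/(6*s^2 + 14*s + 8)
Step 2 gives the fully reduced T(s), with no common factor left to cancel. The denominator's leading coefficient is 6, so divide each of its coefficients by 6 to get the monic form.

Final answer: s^2 + 7*s/3 + 4/3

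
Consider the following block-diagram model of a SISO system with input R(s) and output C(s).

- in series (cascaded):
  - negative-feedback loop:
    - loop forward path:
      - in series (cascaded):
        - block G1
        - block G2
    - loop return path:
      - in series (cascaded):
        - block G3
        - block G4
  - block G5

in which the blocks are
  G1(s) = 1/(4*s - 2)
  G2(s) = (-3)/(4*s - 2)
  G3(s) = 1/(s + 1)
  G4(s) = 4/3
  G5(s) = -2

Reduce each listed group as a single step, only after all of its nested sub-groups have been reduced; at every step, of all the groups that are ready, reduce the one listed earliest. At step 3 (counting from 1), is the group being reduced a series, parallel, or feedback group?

Step 1. series reduction of G1, G2
Step 2. cascade G3, G4
Step 3. reduce the feedback loop with forward (G1*G2) and return (G3*G4)
Step 4. cascade [(G1*G2)/(1+(G1*G2)*(G3*G4))], G5
Step 3: feedback.

Answer: feedback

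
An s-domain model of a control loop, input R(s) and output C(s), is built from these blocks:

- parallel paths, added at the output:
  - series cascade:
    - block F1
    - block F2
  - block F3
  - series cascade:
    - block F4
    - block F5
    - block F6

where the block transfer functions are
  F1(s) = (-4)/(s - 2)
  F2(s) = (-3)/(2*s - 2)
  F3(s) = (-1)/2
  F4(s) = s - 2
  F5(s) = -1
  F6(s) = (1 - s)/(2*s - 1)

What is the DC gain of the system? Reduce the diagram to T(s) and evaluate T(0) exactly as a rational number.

Answer: 1/2

Working:
Step 1: cascade F1, F2 gives 6/(s^2 - 3*s + 2)
Step 2: cascade F4, F5, F6 gives (s^2 - 3*s + 2)/(2*s - 1)
Step 3: parallel reduction of (F1*F2), F3, (F4*F5*F6) gives (2*s^4 - 14*s^3 + 33*s^2 - 7*s - 2)/(4*s^3 - 14*s^2 + 14*s - 4)
Step 3 gives the overall T(s). Then T(0) = -2/(-4) = 1/2.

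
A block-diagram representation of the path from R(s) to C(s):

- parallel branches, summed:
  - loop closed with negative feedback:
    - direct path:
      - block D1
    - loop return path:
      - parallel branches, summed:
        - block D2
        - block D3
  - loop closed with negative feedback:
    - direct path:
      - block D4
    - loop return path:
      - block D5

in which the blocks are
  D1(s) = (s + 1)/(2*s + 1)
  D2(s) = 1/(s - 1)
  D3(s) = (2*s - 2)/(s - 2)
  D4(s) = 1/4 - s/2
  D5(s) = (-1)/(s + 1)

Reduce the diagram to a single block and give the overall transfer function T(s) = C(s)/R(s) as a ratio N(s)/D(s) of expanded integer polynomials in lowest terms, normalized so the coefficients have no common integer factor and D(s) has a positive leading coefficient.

First reduce the diagram to T(s).

1. combine D2, D3 in parallel; result (2*s^2 - 3*s)/(s^2 - 3*s + 2)
2. feedback reduction of D1, (D2+D3); result (s^3 - 2*s^2 - s + 2)/(4*s^3 - 6*s^2 - 2*s + 2)
3. apply the feedback formula to D4, D5; result (-2*s^2 - s + 1)/(6*s + 3)
4. reduce the parallel group [D1/(1+D1*(D2+D3))], [D4/(1+D4*D5)], which is the overall transfer function T(s) = C(s)/R(s) in lowest terms

Answer: (-8*s^5 + 14*s^4 + 5*s^3 - 20*s^2 + 5*s + 8)/(24*s^4 - 24*s^3 - 30*s^2 + 6*s + 6)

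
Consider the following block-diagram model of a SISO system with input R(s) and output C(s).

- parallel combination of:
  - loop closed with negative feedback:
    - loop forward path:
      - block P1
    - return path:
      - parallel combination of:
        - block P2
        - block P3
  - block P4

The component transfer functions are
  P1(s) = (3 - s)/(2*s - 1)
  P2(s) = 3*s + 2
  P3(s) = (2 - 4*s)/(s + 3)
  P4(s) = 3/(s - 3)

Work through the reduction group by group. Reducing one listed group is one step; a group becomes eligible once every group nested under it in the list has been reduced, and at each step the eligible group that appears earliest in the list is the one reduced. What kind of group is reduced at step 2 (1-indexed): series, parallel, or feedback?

The answer is feedback.

Reasoning:
[1] sum the parallel branches P2, P3
[2] reduce the feedback loop with forward P1 and return (P2+P3)
[3] reduce the parallel group [P1/(1+P1*(P2+P3))], P4
Step 2 collapses a feedback group.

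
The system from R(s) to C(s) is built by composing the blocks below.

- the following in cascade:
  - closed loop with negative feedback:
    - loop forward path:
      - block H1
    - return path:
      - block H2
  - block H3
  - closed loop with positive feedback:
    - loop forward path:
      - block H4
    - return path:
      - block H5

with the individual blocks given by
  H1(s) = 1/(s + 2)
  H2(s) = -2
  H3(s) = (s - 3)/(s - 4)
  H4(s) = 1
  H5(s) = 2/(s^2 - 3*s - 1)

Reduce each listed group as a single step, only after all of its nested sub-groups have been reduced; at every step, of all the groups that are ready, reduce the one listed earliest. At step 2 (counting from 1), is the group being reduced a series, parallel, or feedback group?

1. apply the feedback formula to H1, H2
2. close the feedback loop around H4, H5
3. reduce the series chain [H1/(1+H1*H2)], H3, [H4/(1-H4*H5)]
So the answer for step 2 is feedback.

Final answer: feedback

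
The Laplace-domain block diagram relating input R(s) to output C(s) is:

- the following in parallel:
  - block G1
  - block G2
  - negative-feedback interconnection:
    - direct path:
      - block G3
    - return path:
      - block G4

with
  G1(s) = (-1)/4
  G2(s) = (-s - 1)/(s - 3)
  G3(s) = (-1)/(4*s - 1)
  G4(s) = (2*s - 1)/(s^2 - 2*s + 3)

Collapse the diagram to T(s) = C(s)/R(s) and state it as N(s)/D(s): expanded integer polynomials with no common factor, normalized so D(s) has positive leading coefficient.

(1) reduce the feedback loop with forward G3 and return G4 gives (-s^2 + 2*s - 3)/(4*s^3 - 9*s^2 + 12*s - 2)
(2) reduce the parallel group G1, G2, [G3/(1+G3*G4)], which is the overall transfer function T(s) = C(s)/R(s) in lowest terms

Therefore the answer is (-20*s^4 + 37*s^3 - 31*s^2 - 38*s + 38)/(16*s^4 - 84*s^3 + 156*s^2 - 152*s + 24).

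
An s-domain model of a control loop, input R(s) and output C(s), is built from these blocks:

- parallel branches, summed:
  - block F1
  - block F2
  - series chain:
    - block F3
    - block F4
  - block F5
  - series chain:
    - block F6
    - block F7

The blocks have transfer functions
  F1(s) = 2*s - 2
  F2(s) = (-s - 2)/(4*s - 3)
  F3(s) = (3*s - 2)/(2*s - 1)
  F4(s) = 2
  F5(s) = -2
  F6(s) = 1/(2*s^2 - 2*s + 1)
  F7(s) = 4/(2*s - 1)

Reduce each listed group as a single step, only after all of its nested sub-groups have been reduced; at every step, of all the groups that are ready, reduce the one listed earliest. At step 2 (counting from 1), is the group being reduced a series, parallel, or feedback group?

Step 1. reduce the series chain F3, F4
Step 2. multiply F6, F7 (series)
Step 3. parallel reduction of F1, F2, (F3*F4), F5, (F6*F7)
The group at step 2 is a series group.

Hence the answer: series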